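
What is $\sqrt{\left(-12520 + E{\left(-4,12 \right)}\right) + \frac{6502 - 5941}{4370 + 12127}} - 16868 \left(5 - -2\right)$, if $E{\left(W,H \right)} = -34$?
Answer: $-118076 + \frac{i \sqrt{42179932249}}{1833} \approx -1.1808 \cdot 10^{5} + 112.04 i$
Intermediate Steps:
$\sqrt{\left(-12520 + E{\left(-4,12 \right)}\right) + \frac{6502 - 5941}{4370 + 12127}} - 16868 \left(5 - -2\right) = \sqrt{\left(-12520 - 34\right) + \frac{6502 - 5941}{4370 + 12127}} - 16868 \left(5 - -2\right) = \sqrt{-12554 + \frac{561}{16497}} - 16868 \left(5 + 2\right) = \sqrt{-12554 + 561 \cdot \frac{1}{16497}} - 118076 = \sqrt{-12554 + \frac{187}{5499}} - 118076 = \sqrt{- \frac{69034259}{5499}} - 118076 = \frac{i \sqrt{42179932249}}{1833} - 118076 = -118076 + \frac{i \sqrt{42179932249}}{1833}$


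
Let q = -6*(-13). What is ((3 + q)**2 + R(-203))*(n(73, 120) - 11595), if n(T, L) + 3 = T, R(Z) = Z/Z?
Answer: -75627050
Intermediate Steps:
q = 78
R(Z) = 1
n(T, L) = -3 + T
((3 + q)**2 + R(-203))*(n(73, 120) - 11595) = ((3 + 78)**2 + 1)*((-3 + 73) - 11595) = (81**2 + 1)*(70 - 11595) = (6561 + 1)*(-11525) = 6562*(-11525) = -75627050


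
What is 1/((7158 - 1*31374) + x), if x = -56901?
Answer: -1/81117 ≈ -1.2328e-5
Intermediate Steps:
1/((7158 - 1*31374) + x) = 1/((7158 - 1*31374) - 56901) = 1/((7158 - 31374) - 56901) = 1/(-24216 - 56901) = 1/(-81117) = -1/81117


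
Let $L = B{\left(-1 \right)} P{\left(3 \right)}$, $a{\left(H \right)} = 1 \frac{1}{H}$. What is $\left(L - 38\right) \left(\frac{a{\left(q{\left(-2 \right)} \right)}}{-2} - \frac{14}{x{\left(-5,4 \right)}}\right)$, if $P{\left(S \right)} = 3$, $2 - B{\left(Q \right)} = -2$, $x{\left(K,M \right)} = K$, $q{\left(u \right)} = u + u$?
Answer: $- \frac{1521}{20} \approx -76.05$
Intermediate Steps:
$q{\left(u \right)} = 2 u$
$a{\left(H \right)} = \frac{1}{H}$
$B{\left(Q \right)} = 4$ ($B{\left(Q \right)} = 2 - -2 = 2 + 2 = 4$)
$L = 12$ ($L = 4 \cdot 3 = 12$)
$\left(L - 38\right) \left(\frac{a{\left(q{\left(-2 \right)} \right)}}{-2} - \frac{14}{x{\left(-5,4 \right)}}\right) = \left(12 - 38\right) \left(\frac{1}{2 \left(-2\right) \left(-2\right)} - \frac{14}{-5}\right) = - 26 \left(\frac{1}{-4} \left(- \frac{1}{2}\right) - - \frac{14}{5}\right) = - 26 \left(\left(- \frac{1}{4}\right) \left(- \frac{1}{2}\right) + \frac{14}{5}\right) = - 26 \left(\frac{1}{8} + \frac{14}{5}\right) = \left(-26\right) \frac{117}{40} = - \frac{1521}{20}$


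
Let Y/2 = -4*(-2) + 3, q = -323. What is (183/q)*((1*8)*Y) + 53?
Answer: -15089/323 ≈ -46.715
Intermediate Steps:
Y = 22 (Y = 2*(-4*(-2) + 3) = 2*(8 + 3) = 2*11 = 22)
(183/q)*((1*8)*Y) + 53 = (183/(-323))*((1*8)*22) + 53 = (183*(-1/323))*(8*22) + 53 = -183/323*176 + 53 = -32208/323 + 53 = -15089/323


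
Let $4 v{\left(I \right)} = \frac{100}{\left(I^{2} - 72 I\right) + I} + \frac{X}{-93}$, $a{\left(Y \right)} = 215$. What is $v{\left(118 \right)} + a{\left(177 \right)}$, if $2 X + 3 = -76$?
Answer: $\frac{443797447}{2063112} \approx 215.11$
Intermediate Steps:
$X = - \frac{79}{2}$ ($X = - \frac{3}{2} + \frac{1}{2} \left(-76\right) = - \frac{3}{2} - 38 = - \frac{79}{2} \approx -39.5$)
$v{\left(I \right)} = \frac{79}{744} + \frac{25}{I^{2} - 71 I}$ ($v{\left(I \right)} = \frac{\frac{100}{\left(I^{2} - 72 I\right) + I} - \frac{79}{2 \left(-93\right)}}{4} = \frac{\frac{100}{I^{2} - 71 I} - - \frac{79}{186}}{4} = \frac{\frac{100}{I^{2} - 71 I} + \frac{79}{186}}{4} = \frac{\frac{79}{186} + \frac{100}{I^{2} - 71 I}}{4} = \frac{79}{744} + \frac{25}{I^{2} - 71 I}$)
$v{\left(118 \right)} + a{\left(177 \right)} = \frac{18600 - 661862 + 79 \cdot 118^{2}}{744 \cdot 118 \left(-71 + 118\right)} + 215 = \frac{1}{744} \cdot \frac{1}{118} \cdot \frac{1}{47} \left(18600 - 661862 + 79 \cdot 13924\right) + 215 = \frac{1}{744} \cdot \frac{1}{118} \cdot \frac{1}{47} \left(18600 - 661862 + 1099996\right) + 215 = \frac{1}{744} \cdot \frac{1}{118} \cdot \frac{1}{47} \cdot 456734 + 215 = \frac{228367}{2063112} + 215 = \frac{443797447}{2063112}$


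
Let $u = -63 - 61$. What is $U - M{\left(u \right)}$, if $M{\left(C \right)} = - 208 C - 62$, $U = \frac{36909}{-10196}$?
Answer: $- \frac{262379989}{10196} \approx -25734.0$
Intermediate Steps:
$u = -124$
$U = - \frac{36909}{10196}$ ($U = 36909 \left(- \frac{1}{10196}\right) = - \frac{36909}{10196} \approx -3.6199$)
$M{\left(C \right)} = -62 - 208 C$
$U - M{\left(u \right)} = - \frac{36909}{10196} - \left(-62 - -25792\right) = - \frac{36909}{10196} - \left(-62 + 25792\right) = - \frac{36909}{10196} - 25730 = - \frac{262379989}{10196}$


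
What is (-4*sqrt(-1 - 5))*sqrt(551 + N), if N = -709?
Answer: 8*sqrt(237) ≈ 123.16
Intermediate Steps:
(-4*sqrt(-1 - 5))*sqrt(551 + N) = (-4*sqrt(-1 - 5))*sqrt(551 - 709) = (-4*I*sqrt(6))*sqrt(-158) = (-4*I*sqrt(6))*(I*sqrt(158)) = 8*sqrt(237)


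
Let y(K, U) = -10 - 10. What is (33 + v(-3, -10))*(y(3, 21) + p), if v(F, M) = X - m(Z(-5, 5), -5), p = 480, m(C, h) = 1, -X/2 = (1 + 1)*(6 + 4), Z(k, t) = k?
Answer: -3680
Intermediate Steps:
X = -40 (X = -2*(1 + 1)*(6 + 4) = -4*10 = -2*20 = -40)
v(F, M) = -41 (v(F, M) = -40 - 1*1 = -40 - 1 = -41)
y(K, U) = -20
(33 + v(-3, -10))*(y(3, 21) + p) = (33 - 41)*(-20 + 480) = -8*460 = -3680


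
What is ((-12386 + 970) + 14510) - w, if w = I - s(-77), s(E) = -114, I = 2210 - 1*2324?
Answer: 3094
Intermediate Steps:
I = -114 (I = 2210 - 2324 = -114)
w = 0 (w = -114 - 1*(-114) = -114 + 114 = 0)
((-12386 + 970) + 14510) - w = ((-12386 + 970) + 14510) - 1*0 = (-11416 + 14510) + 0 = 3094 + 0 = 3094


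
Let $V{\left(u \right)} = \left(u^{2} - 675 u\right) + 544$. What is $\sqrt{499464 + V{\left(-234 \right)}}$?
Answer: $\sqrt{712714} \approx 844.22$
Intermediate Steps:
$V{\left(u \right)} = 544 + u^{2} - 675 u$
$\sqrt{499464 + V{\left(-234 \right)}} = \sqrt{499464 + \left(544 + \left(-234\right)^{2} - -157950\right)} = \sqrt{499464 + \left(544 + 54756 + 157950\right)} = \sqrt{499464 + 213250} = \sqrt{712714}$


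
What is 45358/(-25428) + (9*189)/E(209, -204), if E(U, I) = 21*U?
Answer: -3710077/2657226 ≈ -1.3962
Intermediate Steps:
45358/(-25428) + (9*189)/E(209, -204) = 45358/(-25428) + (9*189)/((21*209)) = 45358*(-1/25428) + 1701/4389 = -22679/12714 + 1701*(1/4389) = -22679/12714 + 81/209 = -3710077/2657226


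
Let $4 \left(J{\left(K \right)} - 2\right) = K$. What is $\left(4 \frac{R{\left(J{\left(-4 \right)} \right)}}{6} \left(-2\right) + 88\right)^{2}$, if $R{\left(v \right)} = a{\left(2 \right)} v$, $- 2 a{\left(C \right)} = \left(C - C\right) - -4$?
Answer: $\frac{73984}{9} \approx 8220.4$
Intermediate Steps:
$J{\left(K \right)} = 2 + \frac{K}{4}$
$a{\left(C \right)} = -2$ ($a{\left(C \right)} = - \frac{\left(C - C\right) - -4}{2} = - \frac{0 + 4}{2} = \left(- \frac{1}{2}\right) 4 = -2$)
$R{\left(v \right)} = - 2 v$
$\left(4 \frac{R{\left(J{\left(-4 \right)} \right)}}{6} \left(-2\right) + 88\right)^{2} = \left(4 \frac{\left(-2\right) \left(2 + \frac{1}{4} \left(-4\right)\right)}{6} \left(-2\right) + 88\right)^{2} = \left(4 - 2 \left(2 - 1\right) \frac{1}{6} \left(-2\right) + 88\right)^{2} = \left(4 \left(-2\right) 1 \cdot \frac{1}{6} \left(-2\right) + 88\right)^{2} = \left(4 \left(\left(-2\right) \frac{1}{6}\right) \left(-2\right) + 88\right)^{2} = \left(4 \left(- \frac{1}{3}\right) \left(-2\right) + 88\right)^{2} = \left(\left(- \frac{4}{3}\right) \left(-2\right) + 88\right)^{2} = \left(\frac{8}{3} + 88\right)^{2} = \left(\frac{272}{3}\right)^{2} = \frac{73984}{9}$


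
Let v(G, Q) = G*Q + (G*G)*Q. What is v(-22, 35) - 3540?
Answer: 12630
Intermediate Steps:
v(G, Q) = G*Q + Q*G² (v(G, Q) = G*Q + G²*Q = G*Q + Q*G²)
v(-22, 35) - 3540 = -22*35*(1 - 22) - 3540 = -22*35*(-21) - 3540 = 16170 - 3540 = 12630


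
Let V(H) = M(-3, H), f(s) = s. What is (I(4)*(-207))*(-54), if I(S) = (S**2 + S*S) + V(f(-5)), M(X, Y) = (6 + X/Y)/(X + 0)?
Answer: 1665522/5 ≈ 3.3310e+5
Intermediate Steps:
M(X, Y) = (6 + X/Y)/X
V(H) = -2 + 1/H (V(H) = 1/H + 6/(-3) = 1/H + 6*(-1/3) = 1/H - 2 = -2 + 1/H)
I(S) = -11/5 + 2*S**2 (I(S) = (S**2 + S*S) + (-2 + 1/(-5)) = (S**2 + S**2) + (-2 - 1/5) = 2*S**2 - 11/5 = -11/5 + 2*S**2)
(I(4)*(-207))*(-54) = ((-11/5 + 2*4**2)*(-207))*(-54) = ((-11/5 + 2*16)*(-207))*(-54) = ((-11/5 + 32)*(-207))*(-54) = ((149/5)*(-207))*(-54) = -30843/5*(-54) = 1665522/5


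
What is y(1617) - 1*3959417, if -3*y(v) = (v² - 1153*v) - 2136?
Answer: -4208801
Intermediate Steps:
y(v) = 712 - v²/3 + 1153*v/3 (y(v) = -((v² - 1153*v) - 2136)/3 = -(-2136 + v² - 1153*v)/3 = 712 - v²/3 + 1153*v/3)
y(1617) - 1*3959417 = (712 - ⅓*1617² + (1153/3)*1617) - 1*3959417 = (712 - ⅓*2614689 + 621467) - 3959417 = (712 - 871563 + 621467) - 3959417 = -249384 - 3959417 = -4208801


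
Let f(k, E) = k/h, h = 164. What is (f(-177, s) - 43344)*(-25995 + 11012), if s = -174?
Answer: 106508048919/164 ≈ 6.4944e+8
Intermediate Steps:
f(k, E) = k/164
(f(-177, s) - 43344)*(-25995 + 11012) = ((1/164)*(-177) - 43344)*(-25995 + 11012) = (-177/164 - 43344)*(-14983) = -7108593/164*(-14983) = 106508048919/164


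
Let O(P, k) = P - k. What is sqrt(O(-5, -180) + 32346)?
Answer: sqrt(32521) ≈ 180.34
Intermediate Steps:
sqrt(O(-5, -180) + 32346) = sqrt((-5 - 1*(-180)) + 32346) = sqrt((-5 + 180) + 32346) = sqrt(175 + 32346) = sqrt(32521)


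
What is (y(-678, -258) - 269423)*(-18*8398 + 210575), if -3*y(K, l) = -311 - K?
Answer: -48041873396/3 ≈ -1.6014e+10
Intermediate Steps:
y(K, l) = 311/3 + K/3 (y(K, l) = -(-311 - K)/3 = 311/3 + K/3)
(y(-678, -258) - 269423)*(-18*8398 + 210575) = ((311/3 + (⅓)*(-678)) - 269423)*(-18*8398 + 210575) = ((311/3 - 226) - 269423)*(-151164 + 210575) = (-367/3 - 269423)*59411 = -808636/3*59411 = -48041873396/3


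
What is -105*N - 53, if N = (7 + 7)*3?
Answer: -4463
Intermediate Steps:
N = 42 (N = 14*3 = 42)
-105*N - 53 = -105*42 - 53 = -4410 - 53 = -4463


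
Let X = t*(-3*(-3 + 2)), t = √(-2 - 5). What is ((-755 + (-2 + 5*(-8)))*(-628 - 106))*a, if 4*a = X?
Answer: 877497*I*√7/2 ≈ 1.1608e+6*I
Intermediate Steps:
t = I*√7 (t = √(-7) = I*√7 ≈ 2.6458*I)
X = 3*I*√7 (X = (I*√7)*(-3*(-3 + 2)) = (I*√7)*(-3*(-1)) = (I*√7)*3 = 3*I*√7 ≈ 7.9373*I)
a = 3*I*√7/4 (a = (3*I*√7)/4 = 3*I*√7/4 ≈ 1.9843*I)
((-755 + (-2 + 5*(-8)))*(-628 - 106))*a = ((-755 + (-2 + 5*(-8)))*(-628 - 106))*(3*I*√7/4) = ((-755 + (-2 - 40))*(-734))*(3*I*√7/4) = ((-755 - 42)*(-734))*(3*I*√7/4) = (-797*(-734))*(3*I*√7/4) = 584998*(3*I*√7/4) = 877497*I*√7/2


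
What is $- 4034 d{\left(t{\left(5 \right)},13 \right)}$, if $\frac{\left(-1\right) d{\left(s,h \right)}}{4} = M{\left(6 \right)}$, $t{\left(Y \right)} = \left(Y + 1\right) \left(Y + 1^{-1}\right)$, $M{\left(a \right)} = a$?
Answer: $96816$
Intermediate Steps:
$t{\left(Y \right)} = \left(1 + Y\right)^{2}$ ($t{\left(Y \right)} = \left(1 + Y\right) \left(Y + 1\right) = \left(1 + Y\right) \left(1 + Y\right) = \left(1 + Y\right)^{2}$)
$d{\left(s,h \right)} = -24$ ($d{\left(s,h \right)} = \left(-4\right) 6 = -24$)
$- 4034 d{\left(t{\left(5 \right)},13 \right)} = \left(-4034\right) \left(-24\right) = 96816$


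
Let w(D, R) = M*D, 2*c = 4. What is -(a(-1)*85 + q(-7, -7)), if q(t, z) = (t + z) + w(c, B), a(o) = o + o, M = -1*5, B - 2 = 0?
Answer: 194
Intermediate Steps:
B = 2 (B = 2 + 0 = 2)
M = -5
c = 2 (c = (½)*4 = 2)
a(o) = 2*o
w(D, R) = -5*D
q(t, z) = -10 + t + z (q(t, z) = (t + z) - 5*2 = (t + z) - 10 = -10 + t + z)
-(a(-1)*85 + q(-7, -7)) = -((2*(-1))*85 + (-10 - 7 - 7)) = -(-2*85 - 24) = -(-170 - 24) = -1*(-194) = 194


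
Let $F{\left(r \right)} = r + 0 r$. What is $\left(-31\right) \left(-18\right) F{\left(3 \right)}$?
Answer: $1674$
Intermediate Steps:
$F{\left(r \right)} = r$ ($F{\left(r \right)} = r + 0 = r$)
$\left(-31\right) \left(-18\right) F{\left(3 \right)} = \left(-31\right) \left(-18\right) 3 = 558 \cdot 3 = 1674$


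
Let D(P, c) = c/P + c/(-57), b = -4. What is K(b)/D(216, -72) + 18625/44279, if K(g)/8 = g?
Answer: -79777771/2346787 ≈ -33.994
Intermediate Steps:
K(g) = 8*g
D(P, c) = -c/57 + c/P (D(P, c) = c/P + c*(-1/57) = c/P - c/57 = -c/57 + c/P)
K(b)/D(216, -72) + 18625/44279 = (8*(-4))/(-1/57*(-72) - 72/216) + 18625/44279 = -32/(24/19 - 72*1/216) + 18625*(1/44279) = -32/(24/19 - 1/3) + 18625/44279 = -32/53/57 + 18625/44279 = -32*57/53 + 18625/44279 = -1824/53 + 18625/44279 = -79777771/2346787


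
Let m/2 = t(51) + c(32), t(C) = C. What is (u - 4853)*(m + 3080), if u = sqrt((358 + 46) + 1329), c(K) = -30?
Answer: -15151066 + 3122*sqrt(1733) ≈ -1.5021e+7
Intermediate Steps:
u = sqrt(1733) (u = sqrt(404 + 1329) = sqrt(1733) ≈ 41.629)
m = 42 (m = 2*(51 - 30) = 2*21 = 42)
(u - 4853)*(m + 3080) = (sqrt(1733) - 4853)*(42 + 3080) = (-4853 + sqrt(1733))*3122 = -15151066 + 3122*sqrt(1733)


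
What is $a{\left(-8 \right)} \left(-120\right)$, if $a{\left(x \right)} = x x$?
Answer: $-7680$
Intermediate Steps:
$a{\left(x \right)} = x^{2}$
$a{\left(-8 \right)} \left(-120\right) = \left(-8\right)^{2} \left(-120\right) = 64 \left(-120\right) = -7680$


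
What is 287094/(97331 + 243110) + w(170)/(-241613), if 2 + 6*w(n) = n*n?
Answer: 203177895857/246764913999 ≈ 0.82337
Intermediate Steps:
w(n) = -⅓ + n²/6 (w(n) = -⅓ + (n*n)/6 = -⅓ + n²/6)
287094/(97331 + 243110) + w(170)/(-241613) = 287094/(97331 + 243110) + (-⅓ + (⅙)*170²)/(-241613) = 287094/340441 + (-⅓ + (⅙)*28900)*(-1/241613) = 287094*(1/340441) + (-⅓ + 14450/3)*(-1/241613) = 287094/340441 + (14449/3)*(-1/241613) = 287094/340441 - 14449/724839 = 203177895857/246764913999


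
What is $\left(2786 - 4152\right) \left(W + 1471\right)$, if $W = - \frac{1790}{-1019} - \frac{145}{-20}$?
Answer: $- \frac{4120202281}{2038} \approx -2.0217 \cdot 10^{6}$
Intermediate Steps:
$W = \frac{36711}{4076}$ ($W = \left(-1790\right) \left(- \frac{1}{1019}\right) - - \frac{29}{4} = \frac{1790}{1019} + \frac{29}{4} = \frac{36711}{4076} \approx 9.0066$)
$\left(2786 - 4152\right) \left(W + 1471\right) = \left(2786 - 4152\right) \left(\frac{36711}{4076} + 1471\right) = \left(-1366\right) \frac{6032507}{4076} = - \frac{4120202281}{2038}$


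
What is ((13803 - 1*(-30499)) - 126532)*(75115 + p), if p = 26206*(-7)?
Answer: 8907729210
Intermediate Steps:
p = -183442
((13803 - 1*(-30499)) - 126532)*(75115 + p) = ((13803 - 1*(-30499)) - 126532)*(75115 - 183442) = ((13803 + 30499) - 126532)*(-108327) = (44302 - 126532)*(-108327) = -82230*(-108327) = 8907729210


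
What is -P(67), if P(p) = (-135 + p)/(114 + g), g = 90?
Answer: 1/3 ≈ 0.33333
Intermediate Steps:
P(p) = -45/68 + p/204 (P(p) = (-135 + p)/(114 + 90) = (-135 + p)/204 = (-135 + p)*(1/204) = -45/68 + p/204)
-P(67) = -(-45/68 + (1/204)*67) = -(-45/68 + 67/204) = -1*(-1/3) = 1/3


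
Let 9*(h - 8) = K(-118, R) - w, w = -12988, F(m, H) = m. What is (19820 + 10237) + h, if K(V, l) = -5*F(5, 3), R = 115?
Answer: 94516/3 ≈ 31505.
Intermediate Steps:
K(V, l) = -25 (K(V, l) = -5*5 = -25)
h = 4345/3 (h = 8 + (-25 - 1*(-12988))/9 = 8 + (-25 + 12988)/9 = 8 + (1/9)*12963 = 8 + 4321/3 = 4345/3 ≈ 1448.3)
(19820 + 10237) + h = (19820 + 10237) + 4345/3 = 30057 + 4345/3 = 94516/3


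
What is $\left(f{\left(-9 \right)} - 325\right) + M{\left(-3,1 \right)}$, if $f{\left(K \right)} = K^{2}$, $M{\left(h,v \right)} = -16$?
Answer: $-260$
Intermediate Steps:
$\left(f{\left(-9 \right)} - 325\right) + M{\left(-3,1 \right)} = \left(\left(-9\right)^{2} - 325\right) - 16 = \left(81 - 325\right) - 16 = -244 - 16 = -260$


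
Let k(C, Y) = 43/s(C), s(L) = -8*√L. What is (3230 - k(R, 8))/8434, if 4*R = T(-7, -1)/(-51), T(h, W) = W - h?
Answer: 1615/4217 - 43*I*√34/67472 ≈ 0.38297 - 0.0037161*I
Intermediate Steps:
R = -1/34 (R = ((-1 - 1*(-7))/(-51))/4 = ((-1 + 7)*(-1/51))/4 = (6*(-1/51))/4 = (¼)*(-2/17) = -1/34 ≈ -0.029412)
k(C, Y) = -43/(8*√C) (k(C, Y) = 43/((-8*√C)) = 43*(-1/(8*√C)) = -43/(8*√C))
(3230 - k(R, 8))/8434 = (3230 - (-43)/(8*√(-1/34)))/8434 = (3230 - (-43)*(-I*√34)/8)*(1/8434) = (3230 - 43*I*√34/8)*(1/8434) = 1615/4217 - 43*I*√34/67472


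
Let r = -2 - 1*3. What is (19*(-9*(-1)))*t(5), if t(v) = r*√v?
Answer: -855*√5 ≈ -1911.8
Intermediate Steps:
r = -5 (r = -2 - 3 = -5)
t(v) = -5*√v
(19*(-9*(-1)))*t(5) = (19*(-9*(-1)))*(-5*√5) = (19*9)*(-5*√5) = 171*(-5*√5) = -855*√5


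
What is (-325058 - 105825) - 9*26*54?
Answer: -443519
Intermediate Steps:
(-325058 - 105825) - 9*26*54 = -430883 - 234*54 = -430883 - 12636 = -443519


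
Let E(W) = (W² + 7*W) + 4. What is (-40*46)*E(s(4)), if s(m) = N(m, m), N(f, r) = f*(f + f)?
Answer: -2303680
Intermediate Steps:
N(f, r) = 2*f² (N(f, r) = f*(2*f) = 2*f²)
s(m) = 2*m²
E(W) = 4 + W² + 7*W
(-40*46)*E(s(4)) = (-40*46)*(4 + (2*4²)² + 7*(2*4²)) = -1840*(4 + (2*16)² + 7*(2*16)) = -1840*(4 + 32² + 7*32) = -1840*(4 + 1024 + 224) = -1840*1252 = -2303680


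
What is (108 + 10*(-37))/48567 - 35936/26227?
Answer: -1752175186/1273766709 ≈ -1.3756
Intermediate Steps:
(108 + 10*(-37))/48567 - 35936/26227 = (108 - 370)*(1/48567) - 35936*1/26227 = -262*1/48567 - 35936/26227 = -262/48567 - 35936/26227 = -1752175186/1273766709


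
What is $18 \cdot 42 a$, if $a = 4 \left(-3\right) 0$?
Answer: $0$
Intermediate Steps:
$a = 0$ ($a = \left(-12\right) 0 = 0$)
$18 \cdot 42 a = 18 \cdot 42 \cdot 0 = 756 \cdot 0 = 0$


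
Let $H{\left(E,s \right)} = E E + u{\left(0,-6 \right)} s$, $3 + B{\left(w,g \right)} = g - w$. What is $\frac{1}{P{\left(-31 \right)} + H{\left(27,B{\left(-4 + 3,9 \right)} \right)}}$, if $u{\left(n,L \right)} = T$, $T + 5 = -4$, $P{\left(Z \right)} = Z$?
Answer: $\frac{1}{635} \approx 0.0015748$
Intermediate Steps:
$T = -9$ ($T = -5 - 4 = -9$)
$u{\left(n,L \right)} = -9$
$B{\left(w,g \right)} = -3 + g - w$ ($B{\left(w,g \right)} = -3 + \left(g - w\right) = -3 + g - w$)
$H{\left(E,s \right)} = E^{2} - 9 s$ ($H{\left(E,s \right)} = E E - 9 s = E^{2} - 9 s$)
$\frac{1}{P{\left(-31 \right)} + H{\left(27,B{\left(-4 + 3,9 \right)} \right)}} = \frac{1}{-31 + \left(27^{2} - 9 \left(-3 + 9 - \left(-4 + 3\right)\right)\right)} = \frac{1}{-31 + \left(729 - 9 \left(-3 + 9 - -1\right)\right)} = \frac{1}{-31 + \left(729 - 9 \left(-3 + 9 + 1\right)\right)} = \frac{1}{-31 + \left(729 - 63\right)} = \frac{1}{-31 + 666} = \frac{1}{635}$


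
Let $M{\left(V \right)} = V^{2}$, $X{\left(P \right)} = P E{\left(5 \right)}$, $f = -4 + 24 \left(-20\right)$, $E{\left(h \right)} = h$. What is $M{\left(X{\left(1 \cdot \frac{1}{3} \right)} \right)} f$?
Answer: $- \frac{12100}{9} \approx -1344.4$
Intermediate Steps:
$f = -484$ ($f = -4 - 480 = -484$)
$X{\left(P \right)} = 5 P$ ($X{\left(P \right)} = P 5 = 5 P$)
$M{\left(X{\left(1 \cdot \frac{1}{3} \right)} \right)} f = \left(5 \cdot 1 \cdot \frac{1}{3}\right)^{2} \left(-484\right) = \left(5 \cdot \frac{1}{3}\right)^{2} \left(-484\right) = \left(\frac{5}{3}\right)^{2} \left(-484\right) = \frac{25}{9} \left(-484\right) = - \frac{12100}{9}$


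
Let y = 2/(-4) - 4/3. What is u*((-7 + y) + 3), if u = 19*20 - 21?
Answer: -12565/6 ≈ -2094.2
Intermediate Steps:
y = -11/6 (y = 2*(-¼) - 4*⅓ = -½ - 4/3 = -11/6 ≈ -1.8333)
u = 359 (u = 380 - 21 = 359)
u*((-7 + y) + 3) = 359*((-7 - 11/6) + 3) = 359*(-53/6 + 3) = 359*(-35/6) = -12565/6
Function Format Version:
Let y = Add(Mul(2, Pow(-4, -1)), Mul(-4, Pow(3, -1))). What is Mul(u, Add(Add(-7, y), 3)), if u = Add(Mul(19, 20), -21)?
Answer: Rational(-12565, 6) ≈ -2094.2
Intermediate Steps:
y = Rational(-11, 6) (y = Add(Mul(2, Rational(-1, 4)), Mul(-4, Rational(1, 3))) = Add(Rational(-1, 2), Rational(-4, 3)) = Rational(-11, 6) ≈ -1.8333)
u = 359 (u = Add(380, -21) = 359)
Mul(u, Add(Add(-7, y), 3)) = Mul(359, Add(Add(-7, Rational(-11, 6)), 3)) = Mul(359, Add(Rational(-53, 6), 3)) = Mul(359, Rational(-35, 6)) = Rational(-12565, 6)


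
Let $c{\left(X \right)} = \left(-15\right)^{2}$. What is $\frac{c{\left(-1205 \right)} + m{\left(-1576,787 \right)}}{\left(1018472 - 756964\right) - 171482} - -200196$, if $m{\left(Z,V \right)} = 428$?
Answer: $\frac{18022845749}{90026} \approx 2.002 \cdot 10^{5}$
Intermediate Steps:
$c{\left(X \right)} = 225$
$\frac{c{\left(-1205 \right)} + m{\left(-1576,787 \right)}}{\left(1018472 - 756964\right) - 171482} - -200196 = \frac{225 + 428}{\left(1018472 - 756964\right) - 171482} - -200196 = \frac{653}{\left(1018472 - 756964\right) - 171482} + 200196 = \frac{653}{261508 - 171482} + 200196 = \frac{653}{90026} + 200196 = \frac{18022845749}{90026}$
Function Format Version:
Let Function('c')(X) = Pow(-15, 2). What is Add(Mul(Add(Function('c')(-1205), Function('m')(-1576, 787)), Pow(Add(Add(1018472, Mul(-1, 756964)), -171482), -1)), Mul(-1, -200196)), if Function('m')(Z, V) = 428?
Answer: Rational(18022845749, 90026) ≈ 2.0020e+5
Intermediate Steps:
Function('c')(X) = 225
Add(Mul(Add(Function('c')(-1205), Function('m')(-1576, 787)), Pow(Add(Add(1018472, Mul(-1, 756964)), -171482), -1)), Mul(-1, -200196)) = Add(Mul(Add(225, 428), Pow(Add(Add(1018472, Mul(-1, 756964)), -171482), -1)), Mul(-1, -200196)) = Add(Mul(653, Pow(Add(Add(1018472, -756964), -171482), -1)), 200196) = Add(Mul(653, Pow(Add(261508, -171482), -1)), 200196) = Add(Mul(653, Pow(90026, -1)), 200196) = Add(Mul(653, Rational(1, 90026)), 200196) = Add(Rational(653, 90026), 200196) = Rational(18022845749, 90026)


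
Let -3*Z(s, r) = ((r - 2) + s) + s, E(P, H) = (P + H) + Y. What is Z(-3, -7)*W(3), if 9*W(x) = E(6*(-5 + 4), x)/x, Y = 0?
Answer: -5/9 ≈ -0.55556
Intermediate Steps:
E(P, H) = H + P (E(P, H) = (P + H) + 0 = (H + P) + 0 = H + P)
Z(s, r) = 2/3 - 2*s/3 - r/3 (Z(s, r) = -(((r - 2) + s) + s)/3 = -(((-2 + r) + s) + s)/3 = -((-2 + r + s) + s)/3 = -(-2 + r + 2*s)/3 = 2/3 - 2*s/3 - r/3)
W(x) = (-6 + x)/(9*x) (W(x) = ((x + 6*(-5 + 4))/x)/9 = ((x + 6*(-1))/x)/9 = ((x - 6)/x)/9 = ((-6 + x)/x)/9 = (-6 + x)/(9*x))
Z(-3, -7)*W(3) = (2/3 - 2/3*(-3) - 1/3*(-7))*((1/9)*(-6 + 3)/3) = (2/3 + 2 + 7/3)*((1/9)*(1/3)*(-3)) = 5*(-1/9) = -5/9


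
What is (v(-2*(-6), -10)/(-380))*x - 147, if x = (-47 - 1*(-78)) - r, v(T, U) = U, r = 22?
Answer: -5577/38 ≈ -146.76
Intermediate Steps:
x = 9 (x = (-47 - 1*(-78)) - 1*22 = (-47 + 78) - 22 = 31 - 22 = 9)
(v(-2*(-6), -10)/(-380))*x - 147 = -10/(-380)*9 - 147 = -10*(-1/380)*9 - 147 = (1/38)*9 - 147 = 9/38 - 147 = -5577/38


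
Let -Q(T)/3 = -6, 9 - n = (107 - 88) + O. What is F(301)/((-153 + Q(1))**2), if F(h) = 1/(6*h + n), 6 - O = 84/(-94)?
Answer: 47/1532503800 ≈ 3.0669e-8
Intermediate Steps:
O = 324/47 (O = 6 - 84/(-94) = 6 - 84*(-1)/94 = 6 - 1*(-42/47) = 6 + 42/47 = 324/47 ≈ 6.8936)
n = -794/47 (n = 9 - ((107 - 88) + 324/47) = 9 - (19 + 324/47) = 9 - 1*1217/47 = 9 - 1217/47 = -794/47 ≈ -16.894)
Q(T) = 18 (Q(T) = -3*(-6) = 18)
F(h) = 1/(-794/47 + 6*h) (F(h) = 1/(6*h - 794/47) = 1/(-794/47 + 6*h))
F(301)/((-153 + Q(1))**2) = (47/(2*(-397 + 141*301)))/((-153 + 18)**2) = (47/(2*(-397 + 42441)))/((-135)**2) = ((47/2)/42044)/18225 = ((47/2)*(1/42044))*(1/18225) = (47/84088)*(1/18225) = 47/1532503800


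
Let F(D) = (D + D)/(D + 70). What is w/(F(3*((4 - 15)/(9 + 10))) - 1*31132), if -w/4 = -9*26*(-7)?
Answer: 4248972/20189135 ≈ 0.21046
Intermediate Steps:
F(D) = 2*D/(70 + D) (F(D) = (2*D)/(70 + D) = 2*D/(70 + D))
w = -6552 (w = -4*(-9*26)*(-7) = -(-936)*(-7) = -4*1638 = -6552)
w/(F(3*((4 - 15)/(9 + 10))) - 1*31132) = -6552/(2*(3*((4 - 15)/(9 + 10)))/(70 + 3*((4 - 15)/(9 + 10))) - 1*31132) = -6552/(2*(3*(-11/19))/(70 + 3*(-11/19)) - 31132) = -6552/(2*(-33/19)/(70 - 33/19) - 31132) = -6552/(2*(-33/19)/(1297/19) - 31132) = -6552/(2*(-33/19)*(19/1297) - 31132) = -6552/(-66/1297 - 31132) = -6552/(-40378270/1297) = -6552*(-1297/40378270) = 4248972/20189135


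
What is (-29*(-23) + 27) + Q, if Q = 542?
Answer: 1236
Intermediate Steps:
(-29*(-23) + 27) + Q = (-29*(-23) + 27) + 542 = (667 + 27) + 542 = 694 + 542 = 1236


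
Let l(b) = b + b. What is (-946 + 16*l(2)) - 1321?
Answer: -2203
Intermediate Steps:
l(b) = 2*b
(-946 + 16*l(2)) - 1321 = (-946 + 16*(2*2)) - 1321 = (-946 + 16*4) - 1321 = (-946 + 64) - 1321 = -882 - 1321 = -2203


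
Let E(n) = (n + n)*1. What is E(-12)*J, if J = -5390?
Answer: 129360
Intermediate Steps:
E(n) = 2*n (E(n) = (2*n)*1 = 2*n)
E(-12)*J = (2*(-12))*(-5390) = -24*(-5390) = 129360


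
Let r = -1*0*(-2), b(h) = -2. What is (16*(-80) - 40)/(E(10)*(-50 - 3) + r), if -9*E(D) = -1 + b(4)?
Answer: 3960/53 ≈ 74.717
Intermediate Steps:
r = 0 (r = 0*(-2) = 0)
E(D) = ⅓ (E(D) = -(-1 - 2)/9 = -⅑*(-3) = ⅓)
(16*(-80) - 40)/(E(10)*(-50 - 3) + r) = (16*(-80) - 40)/((-50 - 3)/3 + 0) = (-1280 - 40)/((⅓)*(-53) + 0) = -1320/(-53/3 + 0) = -1320/(-53/3) = -1320*(-3/53) = 3960/53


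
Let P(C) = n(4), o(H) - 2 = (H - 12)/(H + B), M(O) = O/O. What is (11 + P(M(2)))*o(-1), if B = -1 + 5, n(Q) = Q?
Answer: -35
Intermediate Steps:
M(O) = 1
B = 4
o(H) = 2 + (-12 + H)/(4 + H) (o(H) = 2 + (H - 12)/(H + 4) = 2 + (-12 + H)/(4 + H))
P(C) = 4
(11 + P(M(2)))*o(-1) = (11 + 4)*((-4 + 3*(-1))/(4 - 1)) = 15*((-4 - 3)/3) = 15*((⅓)*(-7)) = 15*(-7/3) = -35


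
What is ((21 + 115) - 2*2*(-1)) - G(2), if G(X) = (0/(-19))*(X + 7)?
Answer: 140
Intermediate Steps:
G(X) = 0 (G(X) = (0*(-1/19))*(7 + X) = 0*(7 + X) = 0)
((21 + 115) - 2*2*(-1)) - G(2) = ((21 + 115) - 2*2*(-1)) - 1*0 = (136 - 4*(-1)) + 0 = (136 + 4) + 0 = 140 + 0 = 140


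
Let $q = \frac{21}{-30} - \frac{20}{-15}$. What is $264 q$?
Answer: $\frac{836}{5} \approx 167.2$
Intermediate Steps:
$q = \frac{19}{30}$ ($q = 21 \left(- \frac{1}{30}\right) - - \frac{4}{3} = - \frac{7}{10} + \frac{4}{3} = \frac{19}{30} \approx 0.63333$)
$264 q = 264 \cdot \frac{19}{30} = \frac{836}{5}$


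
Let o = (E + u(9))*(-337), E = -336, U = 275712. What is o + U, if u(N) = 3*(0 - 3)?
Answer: 391977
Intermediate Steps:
u(N) = -9 (u(N) = 3*(-3) = -9)
o = 116265 (o = (-336 - 9)*(-337) = -345*(-337) = 116265)
o + U = 116265 + 275712 = 391977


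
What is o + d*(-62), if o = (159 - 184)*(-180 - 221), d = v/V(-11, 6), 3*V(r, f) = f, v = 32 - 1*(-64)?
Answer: 7049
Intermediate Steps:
v = 96 (v = 32 + 64 = 96)
V(r, f) = f/3
d = 48 (d = 96/(((1/3)*6)) = 96/2 = 96*(1/2) = 48)
o = 10025 (o = -25*(-401) = 10025)
o + d*(-62) = 10025 + 48*(-62) = 10025 - 2976 = 7049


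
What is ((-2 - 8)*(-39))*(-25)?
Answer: -9750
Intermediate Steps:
((-2 - 8)*(-39))*(-25) = -10*(-39)*(-25) = 390*(-25) = -9750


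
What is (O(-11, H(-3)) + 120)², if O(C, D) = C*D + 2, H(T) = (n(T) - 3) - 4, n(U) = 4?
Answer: 24025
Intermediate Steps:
H(T) = -3 (H(T) = (4 - 3) - 4 = 1 - 4 = -3)
O(C, D) = 2 + C*D
(O(-11, H(-3)) + 120)² = ((2 - 11*(-3)) + 120)² = ((2 + 33) + 120)² = (35 + 120)² = 155² = 24025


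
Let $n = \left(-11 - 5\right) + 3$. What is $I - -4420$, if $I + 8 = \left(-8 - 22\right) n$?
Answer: $4802$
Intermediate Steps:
$n = -13$ ($n = -16 + 3 = -13$)
$I = 382$ ($I = -8 + \left(-8 - 22\right) \left(-13\right) = -8 - -390 = -8 + 390 = 382$)
$I - -4420 = 382 - -4420 = 382 + 4420 = 4802$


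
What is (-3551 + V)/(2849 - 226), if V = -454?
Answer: -4005/2623 ≈ -1.5269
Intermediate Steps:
(-3551 + V)/(2849 - 226) = (-3551 - 454)/(2849 - 226) = -4005/2623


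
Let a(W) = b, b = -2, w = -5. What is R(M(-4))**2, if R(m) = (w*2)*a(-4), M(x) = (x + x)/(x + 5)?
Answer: 400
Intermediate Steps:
M(x) = 2*x/(5 + x) (M(x) = (2*x)/(5 + x) = 2*x/(5 + x))
a(W) = -2
R(m) = 20 (R(m) = -5*2*(-2) = -10*(-2) = 20)
R(M(-4))**2 = 20**2 = 400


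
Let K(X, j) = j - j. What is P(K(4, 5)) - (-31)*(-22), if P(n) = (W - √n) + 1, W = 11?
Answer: -670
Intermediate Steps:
K(X, j) = 0
P(n) = 12 - √n (P(n) = (11 - √n) + 1 = 12 - √n)
P(K(4, 5)) - (-31)*(-22) = (12 - √0) - (-31)*(-22) = (12 - 1*0) - 1*682 = (12 + 0) - 682 = 12 - 682 = -670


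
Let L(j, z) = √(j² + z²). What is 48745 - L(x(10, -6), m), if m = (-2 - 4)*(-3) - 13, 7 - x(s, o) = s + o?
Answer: 48745 - √34 ≈ 48739.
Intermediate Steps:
x(s, o) = 7 - o - s (x(s, o) = 7 - (s + o) = 7 - (o + s) = 7 + (-o - s) = 7 - o - s)
m = 5 (m = -6*(-3) - 13 = 18 - 13 = 5)
48745 - L(x(10, -6), m) = 48745 - √((7 - 1*(-6) - 1*10)² + 5²) = 48745 - √((7 + 6 - 10)² + 25) = 48745 - √(3² + 25) = 48745 - √(9 + 25) = 48745 - √34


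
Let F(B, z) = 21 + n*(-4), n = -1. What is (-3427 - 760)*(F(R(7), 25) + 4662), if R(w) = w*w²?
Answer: -19624469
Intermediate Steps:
R(w) = w³
F(B, z) = 25 (F(B, z) = 21 - 1*(-4) = 21 + 4 = 25)
(-3427 - 760)*(F(R(7), 25) + 4662) = (-3427 - 760)*(25 + 4662) = -4187*4687 = -19624469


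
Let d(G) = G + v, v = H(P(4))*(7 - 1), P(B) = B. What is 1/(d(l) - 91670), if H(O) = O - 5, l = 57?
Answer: -1/91619 ≈ -1.0915e-5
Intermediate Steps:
H(O) = -5 + O
v = -6 (v = (-5 + 4)*(7 - 1) = -1*6 = -6)
d(G) = -6 + G (d(G) = G - 6 = -6 + G)
1/(d(l) - 91670) = 1/((-6 + 57) - 91670) = 1/(51 - 91670) = 1/(-91619) = -1/91619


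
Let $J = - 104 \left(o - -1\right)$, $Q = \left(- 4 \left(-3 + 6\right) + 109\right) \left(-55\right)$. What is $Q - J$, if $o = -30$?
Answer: $-8351$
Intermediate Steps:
$Q = -5335$ ($Q = \left(\left(-4\right) 3 + 109\right) \left(-55\right) = \left(-12 + 109\right) \left(-55\right) = 97 \left(-55\right) = -5335$)
$J = 3016$ ($J = - 104 \left(-30 - -1\right) = - 104 \left(-30 + \left(-39 + 40\right)\right) = - 104 \left(-30 + 1\right) = \left(-104\right) \left(-29\right) = 3016$)
$Q - J = -5335 - 3016 = -8351$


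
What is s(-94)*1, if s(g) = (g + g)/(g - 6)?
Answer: 47/25 ≈ 1.8800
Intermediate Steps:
s(g) = 2*g/(-6 + g) (s(g) = (2*g)/(-6 + g) = 2*g/(-6 + g))
s(-94)*1 = (2*(-94)/(-6 - 94))*1 = (2*(-94)/(-100))*1 = (2*(-94)*(-1/100))*1 = (47/25)*1 = 47/25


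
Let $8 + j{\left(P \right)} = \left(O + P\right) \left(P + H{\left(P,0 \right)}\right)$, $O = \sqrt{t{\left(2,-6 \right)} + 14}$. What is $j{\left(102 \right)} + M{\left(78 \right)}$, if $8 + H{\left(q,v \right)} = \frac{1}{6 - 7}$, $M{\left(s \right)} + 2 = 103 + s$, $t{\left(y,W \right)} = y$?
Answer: $10029$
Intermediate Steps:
$M{\left(s \right)} = 101 + s$ ($M{\left(s \right)} = -2 + \left(103 + s\right) = 101 + s$)
$H{\left(q,v \right)} = -9$ ($H{\left(q,v \right)} = -8 + \frac{1}{6 - 7} = -8 + \frac{1}{-1} = -8 - 1 = -9$)
$O = 4$ ($O = \sqrt{2 + 14} = \sqrt{16} = 4$)
$j{\left(P \right)} = -8 + \left(-9 + P\right) \left(4 + P\right)$ ($j{\left(P \right)} = -8 + \left(4 + P\right) \left(P - 9\right) = -8 + \left(4 + P\right) \left(-9 + P\right) = -8 + \left(-9 + P\right) \left(4 + P\right)$)
$j{\left(102 \right)} + M{\left(78 \right)} = \left(-44 + 102^{2} - 510\right) + \left(101 + 78\right) = \left(-44 + 10404 - 510\right) + 179 = 9850 + 179 = 10029$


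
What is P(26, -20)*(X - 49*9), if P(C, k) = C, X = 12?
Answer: -11154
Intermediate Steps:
P(26, -20)*(X - 49*9) = 26*(12 - 49*9) = 26*(12 - 441) = 26*(-429) = -11154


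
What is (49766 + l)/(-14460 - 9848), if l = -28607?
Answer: -21159/24308 ≈ -0.87045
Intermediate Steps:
(49766 + l)/(-14460 - 9848) = (49766 - 28607)/(-14460 - 9848) = 21159/(-24308) = 21159*(-1/24308) = -21159/24308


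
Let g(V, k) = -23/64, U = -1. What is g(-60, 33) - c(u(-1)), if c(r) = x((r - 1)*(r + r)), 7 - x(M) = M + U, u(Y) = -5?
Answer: 3305/64 ≈ 51.641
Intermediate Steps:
g(V, k) = -23/64 (g(V, k) = -23*1/64 = -23/64)
x(M) = 8 - M (x(M) = 7 - (M - 1) = 7 - (-1 + M) = 7 + (1 - M) = 8 - M)
c(r) = 8 - 2*r*(-1 + r) (c(r) = 8 - (r - 1)*(r + r) = 8 - (-1 + r)*2*r = 8 - 2*r*(-1 + r))
g(-60, 33) - c(u(-1)) = -23/64 - (8 - 2*(-5)*(-1 - 5)) = -23/64 - (8 - 2*(-5)*(-6)) = -23/64 - (8 - 60) = -23/64 - 1*(-52) = -23/64 + 52 = 3305/64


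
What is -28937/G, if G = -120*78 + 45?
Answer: 28937/9315 ≈ 3.1065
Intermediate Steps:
G = -9315 (G = -9360 + 45 = -9315)
-28937/G = -28937/(-9315) = -28937*(-1/9315) = 28937/9315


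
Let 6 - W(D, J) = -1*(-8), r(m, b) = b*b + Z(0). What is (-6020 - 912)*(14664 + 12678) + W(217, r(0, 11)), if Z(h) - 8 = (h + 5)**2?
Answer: -189534746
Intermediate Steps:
Z(h) = 8 + (5 + h)**2 (Z(h) = 8 + (h + 5)**2 = 8 + (5 + h)**2)
r(m, b) = 33 + b**2 (r(m, b) = b*b + (8 + (5 + 0)**2) = b**2 + (8 + 5**2) = b**2 + (8 + 25) = b**2 + 33 = 33 + b**2)
W(D, J) = -2 (W(D, J) = 6 - (-1)*(-8) = 6 - 1*8 = 6 - 8 = -2)
(-6020 - 912)*(14664 + 12678) + W(217, r(0, 11)) = (-6020 - 912)*(14664 + 12678) - 2 = -6932*27342 - 2 = -189534744 - 2 = -189534746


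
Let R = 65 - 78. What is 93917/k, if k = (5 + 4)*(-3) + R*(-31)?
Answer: 93917/376 ≈ 249.78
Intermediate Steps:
R = -13
k = 376 (k = (5 + 4)*(-3) - 13*(-31) = 9*(-3) + 403 = -27 + 403 = 376)
93917/k = 93917/376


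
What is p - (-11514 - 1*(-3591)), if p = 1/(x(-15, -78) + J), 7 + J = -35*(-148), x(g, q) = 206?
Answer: 42617818/5379 ≈ 7923.0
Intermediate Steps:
J = 5173 (J = -7 - 35*(-148) = -7 + 5180 = 5173)
p = 1/5379 (p = 1/(206 + 5173) = 1/5379 ≈ 0.00018591)
p - (-11514 - 1*(-3591)) = 1/5379 - (-11514 - 1*(-3591)) = 1/5379 - (-11514 + 3591) = 1/5379 - 1*(-7923) = 1/5379 + 7923 = 42617818/5379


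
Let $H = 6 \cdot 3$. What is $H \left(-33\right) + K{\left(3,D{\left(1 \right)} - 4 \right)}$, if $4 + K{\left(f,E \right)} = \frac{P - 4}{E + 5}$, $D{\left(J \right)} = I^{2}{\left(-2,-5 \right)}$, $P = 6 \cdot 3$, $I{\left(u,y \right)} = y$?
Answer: $- \frac{7767}{13} \approx -597.46$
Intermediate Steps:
$P = 18$
$D{\left(J \right)} = 25$ ($D{\left(J \right)} = \left(-5\right)^{2} = 25$)
$K{\left(f,E \right)} = -4 + \frac{14}{5 + E}$ ($K{\left(f,E \right)} = -4 + \frac{18 - 4}{E + 5} = -4 + \frac{14}{5 + E}$)
$H = 18$
$H \left(-33\right) + K{\left(3,D{\left(1 \right)} - 4 \right)} = 18 \left(-33\right) + \frac{2 \left(-3 - 2 \left(25 - 4\right)\right)}{5 + \left(25 - 4\right)} = -594 + \frac{2 \left(-3 - 42\right)}{5 + 21} = -594 + \frac{2 \left(-3 - 42\right)}{26} = -594 + 2 \cdot \frac{1}{26} \left(-45\right) = -594 - \frac{45}{13} = - \frac{7767}{13}$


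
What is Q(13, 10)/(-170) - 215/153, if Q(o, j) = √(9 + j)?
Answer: -215/153 - √19/170 ≈ -1.4309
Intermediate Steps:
Q(13, 10)/(-170) - 215/153 = √(9 + 10)/(-170) - 215/153 = √19*(-1/170) - 215*1/153 = -√19/170 - 215/153 = -215/153 - √19/170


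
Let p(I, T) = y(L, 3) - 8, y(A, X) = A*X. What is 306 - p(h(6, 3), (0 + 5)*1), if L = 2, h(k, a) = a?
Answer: 308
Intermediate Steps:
p(I, T) = -2 (p(I, T) = 2*3 - 8 = 6 - 8 = -2)
306 - p(h(6, 3), (0 + 5)*1) = 306 - 1*(-2) = 306 + 2 = 308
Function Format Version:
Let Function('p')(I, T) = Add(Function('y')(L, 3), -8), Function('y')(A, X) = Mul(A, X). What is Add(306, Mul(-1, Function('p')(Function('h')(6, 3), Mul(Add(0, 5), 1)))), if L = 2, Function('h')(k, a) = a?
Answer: 308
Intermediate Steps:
Function('p')(I, T) = -2 (Function('p')(I, T) = Add(Mul(2, 3), -8) = Add(6, -8) = -2)
Add(306, Mul(-1, Function('p')(Function('h')(6, 3), Mul(Add(0, 5), 1)))) = Add(306, Mul(-1, -2)) = Add(306, 2) = 308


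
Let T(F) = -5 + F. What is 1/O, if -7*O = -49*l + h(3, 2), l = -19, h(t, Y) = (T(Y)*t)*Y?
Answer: -7/913 ≈ -0.0076670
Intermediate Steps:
h(t, Y) = Y*t*(-5 + Y) (h(t, Y) = ((-5 + Y)*t)*Y = (t*(-5 + Y))*Y = Y*t*(-5 + Y))
O = -913/7 (O = -(-49*(-19) + 2*3*(-5 + 2))/7 = -(931 + 2*3*(-3))/7 = -(931 - 18)/7 = -⅐*913 = -913/7 ≈ -130.43)
1/O = 1/(-913/7) = -7/913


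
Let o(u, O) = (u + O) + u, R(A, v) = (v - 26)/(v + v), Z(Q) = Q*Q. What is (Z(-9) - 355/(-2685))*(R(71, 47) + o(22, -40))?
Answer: 8648248/25239 ≈ 342.65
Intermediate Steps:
Z(Q) = Q²
R(A, v) = (-26 + v)/(2*v) (R(A, v) = (-26 + v)/((2*v)) = (-26 + v)*(1/(2*v)) = (-26 + v)/(2*v))
o(u, O) = O + 2*u (o(u, O) = (O + u) + u = O + 2*u)
(Z(-9) - 355/(-2685))*(R(71, 47) + o(22, -40)) = ((-9)² - 355/(-2685))*((½)*(-26 + 47)/47 + (-40 + 2*22)) = (81 - 355*(-1/2685))*((½)*(1/47)*21 + (-40 + 44)) = (81 + 71/537)*(21/94 + 4) = (43568/537)*(397/94) = 8648248/25239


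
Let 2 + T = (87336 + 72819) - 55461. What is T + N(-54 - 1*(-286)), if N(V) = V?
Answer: 104924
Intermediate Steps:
T = 104692 (T = -2 + ((87336 + 72819) - 55461) = -2 + (160155 - 55461) = -2 + 104694 = 104692)
T + N(-54 - 1*(-286)) = 104692 + (-54 - 1*(-286)) = 104692 + (-54 + 286) = 104692 + 232 = 104924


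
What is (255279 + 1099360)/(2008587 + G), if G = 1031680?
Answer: 1354639/3040267 ≈ 0.44557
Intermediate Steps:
(255279 + 1099360)/(2008587 + G) = (255279 + 1099360)/(2008587 + 1031680) = 1354639/3040267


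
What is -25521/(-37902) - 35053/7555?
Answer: -378589217/95449870 ≈ -3.9664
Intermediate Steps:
-25521/(-37902) - 35053/7555 = -25521*(-1/37902) - 35053*1/7555 = 8507/12634 - 35053/7555 = -378589217/95449870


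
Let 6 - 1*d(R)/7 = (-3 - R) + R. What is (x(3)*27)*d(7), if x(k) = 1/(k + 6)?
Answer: 189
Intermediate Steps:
d(R) = 63 (d(R) = 42 - 7*((-3 - R) + R) = 42 - 7*(-3) = 42 + 21 = 63)
x(k) = 1/(6 + k)
(x(3)*27)*d(7) = (27/(6 + 3))*63 = (27/9)*63 = ((⅑)*27)*63 = 3*63 = 189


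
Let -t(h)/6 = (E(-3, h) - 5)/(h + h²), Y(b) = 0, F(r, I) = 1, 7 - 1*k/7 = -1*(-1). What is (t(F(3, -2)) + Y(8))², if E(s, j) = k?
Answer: 12321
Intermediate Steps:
k = 42 (k = 49 - (-7)*(-1) = 49 - 7*1 = 49 - 7 = 42)
E(s, j) = 42
t(h) = -222/(h + h²) (t(h) = -6*(42 - 5)/(h + h²) = -222/(h + h²))
(t(F(3, -2)) + Y(8))² = (-222/(1*(1 + 1)) + 0)² = (-222*1/2 + 0)² = (-222*1*½ + 0)² = (-111 + 0)² = (-111)² = 12321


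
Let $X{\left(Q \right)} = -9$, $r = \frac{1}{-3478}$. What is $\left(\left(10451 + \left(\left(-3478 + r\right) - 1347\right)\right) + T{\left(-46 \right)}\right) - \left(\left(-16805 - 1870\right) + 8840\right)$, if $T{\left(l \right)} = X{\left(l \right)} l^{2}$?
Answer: $- \frac{12461675}{3478} \approx -3583.0$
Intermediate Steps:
$r = - \frac{1}{3478} \approx -0.00028752$
$T{\left(l \right)} = - 9 l^{2}$
$\left(\left(10451 + \left(\left(-3478 + r\right) - 1347\right)\right) + T{\left(-46 \right)}\right) - \left(\left(-16805 - 1870\right) + 8840\right) = \left(\left(10451 - \frac{16781351}{3478}\right) - 9 \left(-46\right)^{2}\right) - \left(\left(-16805 - 1870\right) + 8840\right) = \left(\left(10451 - \frac{16781351}{3478}\right) - 19044\right) - \left(-18675 + 8840\right) = \left(\left(10451 - \frac{16781351}{3478}\right) - 19044\right) - -9835 = \left(\frac{19567227}{3478} - 19044\right) + 9835 = - \frac{46667805}{3478} + 9835 = - \frac{12461675}{3478}$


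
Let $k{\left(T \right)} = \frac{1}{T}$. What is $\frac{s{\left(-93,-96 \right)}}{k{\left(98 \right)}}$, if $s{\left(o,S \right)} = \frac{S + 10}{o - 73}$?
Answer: $\frac{4214}{83} \approx 50.771$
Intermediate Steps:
$s{\left(o,S \right)} = \frac{10 + S}{-73 + o}$
$\frac{s{\left(-93,-96 \right)}}{k{\left(98 \right)}} = \frac{\frac{1}{-73 - 93} \left(10 - 96\right)}{\frac{1}{98}} = \frac{1}{-166} \left(-86\right) \frac{1}{\frac{1}{98}} = \left(- \frac{1}{166}\right) \left(-86\right) 98 = \frac{43}{83} \cdot 98 = \frac{4214}{83}$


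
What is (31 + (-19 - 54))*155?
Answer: -6510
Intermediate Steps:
(31 + (-19 - 54))*155 = (31 - 73)*155 = -42*155 = -6510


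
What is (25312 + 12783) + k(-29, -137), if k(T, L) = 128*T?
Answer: 34383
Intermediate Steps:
(25312 + 12783) + k(-29, -137) = (25312 + 12783) + 128*(-29) = 38095 - 3712 = 34383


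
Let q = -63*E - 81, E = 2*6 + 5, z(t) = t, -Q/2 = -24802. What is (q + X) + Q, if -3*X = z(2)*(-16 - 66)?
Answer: 145520/3 ≈ 48507.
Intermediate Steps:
Q = 49604 (Q = -2*(-24802) = 49604)
X = 164/3 (X = -2*(-16 - 66)/3 = -2*(-82)/3 = -⅓*(-164) = 164/3 ≈ 54.667)
E = 17 (E = 12 + 5 = 17)
q = -1152 (q = -63*17 - 81 = -1071 - 81 = -1152)
(q + X) + Q = (-1152 + 164/3) + 49604 = -3292/3 + 49604 = 145520/3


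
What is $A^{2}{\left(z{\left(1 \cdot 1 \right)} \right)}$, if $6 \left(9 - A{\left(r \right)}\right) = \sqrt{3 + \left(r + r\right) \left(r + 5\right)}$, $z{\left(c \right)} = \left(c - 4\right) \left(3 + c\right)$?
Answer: $\frac{\left(18 - \sqrt{19}\right)^{2}}{4} \approx 46.52$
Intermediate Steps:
$z{\left(c \right)} = \left(-4 + c\right) \left(3 + c\right)$
$A{\left(r \right)} = 9 - \frac{\sqrt{3 + 2 r \left(5 + r\right)}}{6}$ ($A{\left(r \right)} = 9 - \frac{\sqrt{3 + \left(r + r\right) \left(r + 5\right)}}{6} = 9 - \frac{\sqrt{3 + 2 r \left(5 + r\right)}}{6}$)
$A^{2}{\left(z{\left(1 \cdot 1 \right)} \right)} = \left(9 - \frac{\sqrt{3 + 2 \left(-12 + \left(1 \cdot 1\right)^{2} - 1 \cdot 1\right)^{2} + 10 \left(-12 + \left(1 \cdot 1\right)^{2} - 1 \cdot 1\right)}}{6}\right)^{2} = \left(9 - \frac{\sqrt{3 + 2 \left(-12 + 1^{2} - 1\right)^{2} + 10 \left(-12 + 1^{2} - 1\right)}}{6}\right)^{2} = \left(9 - \frac{\sqrt{3 + 2 \left(-12 + 1 - 1\right)^{2} + 10 \left(-12 + 1 - 1\right)}}{6}\right)^{2} = \left(9 - \frac{\sqrt{3 + 2 \left(-12\right)^{2} + 10 \left(-12\right)}}{6}\right)^{2} = \left(9 - \frac{\sqrt{3 + 2 \cdot 144 - 120}}{6}\right)^{2} = \left(9 - \frac{\sqrt{3 + 288 - 120}}{6}\right)^{2} = \left(9 - \frac{\sqrt{171}}{6}\right)^{2} = \left(9 - \frac{3 \sqrt{19}}{6}\right)^{2} = \left(9 - \frac{\sqrt{19}}{2}\right)^{2}$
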